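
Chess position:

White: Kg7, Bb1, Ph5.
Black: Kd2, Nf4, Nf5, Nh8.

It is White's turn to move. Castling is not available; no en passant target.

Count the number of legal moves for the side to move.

6

White to move; king on g7.
In check: yes, from the black knight on f5.
Legal moves: Kxh8, Kg8, Kf8, Kh7, Kf6, Bxf5.
Count: 6.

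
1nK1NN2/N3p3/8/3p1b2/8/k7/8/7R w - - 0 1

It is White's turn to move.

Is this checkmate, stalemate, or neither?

White to move; white king on c8.
In check: yes, from the black bishop on f5.
Legal moves for White: Kd8, Kxb8, Kc7, Kb7, Nd7, Ne6.
White is in check but has 6 legal moves → neither.

neither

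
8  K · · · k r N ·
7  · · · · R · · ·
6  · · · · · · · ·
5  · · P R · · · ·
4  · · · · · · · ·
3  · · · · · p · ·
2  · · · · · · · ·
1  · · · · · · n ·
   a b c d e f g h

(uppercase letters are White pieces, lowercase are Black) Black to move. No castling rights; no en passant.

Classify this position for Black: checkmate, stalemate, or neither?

Black to move; black king on e8.
In check: yes, from the white rook on e7.
King squares — d7: attacked by Rd5; e7: attacked by Ng8; f7: attacked by Re7; d8: attacked by Rd5; f8: own rook.
Legal moves for Black: none.
In check with no legal moves → checkmate.

checkmate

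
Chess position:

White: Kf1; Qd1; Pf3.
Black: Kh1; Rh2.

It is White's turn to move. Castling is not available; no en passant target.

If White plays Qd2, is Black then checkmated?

no

After Qd2: black king on h1; in check: no.
Black is not in check, so this cannot be checkmate.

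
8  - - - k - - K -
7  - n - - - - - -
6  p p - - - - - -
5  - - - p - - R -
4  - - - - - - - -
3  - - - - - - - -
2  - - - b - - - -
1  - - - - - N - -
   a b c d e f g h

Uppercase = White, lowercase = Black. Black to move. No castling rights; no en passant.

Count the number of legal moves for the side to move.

19

Black to move; king on d8.
In check: no.
Legal moves: Ke8, Kc8, Ke7, Kd7, Kc7, Nd6, Nc5, Na5, Bxg5, Ba5, Bf4, Bb4, Be3, Bc3, Be1, Bc1, b5, a5, d4.
Count: 19.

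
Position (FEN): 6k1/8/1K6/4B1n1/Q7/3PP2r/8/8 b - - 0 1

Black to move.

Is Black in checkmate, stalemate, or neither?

Black to move; black king on g8.
In check: no.
Legal moves for Black: Kf8, Kh7, Kf7, Nh7, Nf7, Ne6, Ne4, Nf3, Rh8, Rh7, Rh6+, Rh5, Rh4, Rg3, Rf3, Rxe3, Rh2, Rh1.
Black has 18 legal moves and is not in check → neither.

neither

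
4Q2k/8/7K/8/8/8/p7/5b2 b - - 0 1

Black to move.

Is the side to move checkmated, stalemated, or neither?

Black to move; black king on h8.
In check: yes, from the white queen on e8.
King squares — g7: attacked by Kh6; h7: attacked by Kh6; g8: attacked by Qe8.
Legal moves for Black: none.
In check with no legal moves → checkmate.

checkmate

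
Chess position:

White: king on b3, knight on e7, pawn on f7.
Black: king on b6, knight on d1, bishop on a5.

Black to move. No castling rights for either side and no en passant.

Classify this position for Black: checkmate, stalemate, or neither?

neither

Black to move; black king on b6.
In check: no.
Legal moves for Black: Kc7, Kb7, Ka7, Ka6, Kc5, Kb5, Bb4, Bc3, Bd2, Be1, Ne3, Nc3, Nf2, Nb2.
Black has 14 legal moves and is not in check → neither.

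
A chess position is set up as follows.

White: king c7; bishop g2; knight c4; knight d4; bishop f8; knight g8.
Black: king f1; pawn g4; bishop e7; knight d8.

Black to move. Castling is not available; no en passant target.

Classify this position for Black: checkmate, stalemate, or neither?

Black to move; black king on f1.
In check: yes, from the white bishop on g2.
King squares — e1: available; g1: available; e2: attacked by Nd4; f2: available; g2: available.
Legal moves for Black: Kxg2, Kf2, Kg1, Ke1.
Black is in check but has 4 legal moves → neither.

neither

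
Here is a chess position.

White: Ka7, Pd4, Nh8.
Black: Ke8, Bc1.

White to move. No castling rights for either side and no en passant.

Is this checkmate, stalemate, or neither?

White to move; white king on a7.
In check: no.
Legal moves for White: Nf7, Ng6, Kb8, Ka8, Kb7, Kb6, Ka6, d5.
White has 8 legal moves and is not in check → neither.

neither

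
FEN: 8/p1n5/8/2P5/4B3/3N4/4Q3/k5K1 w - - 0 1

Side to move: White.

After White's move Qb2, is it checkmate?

yes

After Qb2: black king on a1; in check: yes, from the white queen on b2.
King squares — b1: attacked by Qb2; a2: attacked by Qb2; b2: attacked by Nd3.
Black has no legal moves → checkmate.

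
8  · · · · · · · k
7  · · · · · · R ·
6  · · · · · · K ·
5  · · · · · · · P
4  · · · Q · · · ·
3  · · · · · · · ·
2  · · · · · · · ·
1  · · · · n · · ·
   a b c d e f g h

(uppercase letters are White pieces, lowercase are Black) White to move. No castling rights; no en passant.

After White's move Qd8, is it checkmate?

yes

After Qd8: black king on h8; in check: yes, from the white queen on d8.
King squares — g7: attacked by Kg6; h7: attacked by Kg6; g8: attacked by Rg7.
Black has no legal moves → checkmate.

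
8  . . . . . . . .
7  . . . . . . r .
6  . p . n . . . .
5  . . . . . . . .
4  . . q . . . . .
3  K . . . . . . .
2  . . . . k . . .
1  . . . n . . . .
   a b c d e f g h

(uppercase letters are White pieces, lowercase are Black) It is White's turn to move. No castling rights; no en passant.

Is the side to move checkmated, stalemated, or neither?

White to move; white king on a3.
In check: no.
King squares — a2: attacked by Qc4; b2: attacked by Nd1; b3: attacked by Qc4; a4: attacked by Qc4; b4: attacked by Qc4.
Legal moves for White: none.
Not in check and no legal moves → stalemate.

stalemate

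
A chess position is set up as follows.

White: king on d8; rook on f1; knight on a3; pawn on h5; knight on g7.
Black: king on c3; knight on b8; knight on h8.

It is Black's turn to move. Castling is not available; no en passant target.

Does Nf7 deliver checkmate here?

After Nf7: white king on d8; in check: yes, from the black knight on f7.
White has 5 legal replies: Ke8, Kc8, Ke7, Kc7, Rxf7.
In check but a legal move exists → not checkmate.

no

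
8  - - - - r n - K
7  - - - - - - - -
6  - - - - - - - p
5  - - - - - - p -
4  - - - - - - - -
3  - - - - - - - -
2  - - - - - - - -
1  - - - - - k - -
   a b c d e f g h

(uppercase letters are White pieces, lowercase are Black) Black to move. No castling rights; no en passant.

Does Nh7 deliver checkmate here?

After Nh7: white king on h8; in check: yes, from the black rook on e8.
White has 2 legal replies: Kxh7, Kg7.
In check but a legal move exists → not checkmate.

no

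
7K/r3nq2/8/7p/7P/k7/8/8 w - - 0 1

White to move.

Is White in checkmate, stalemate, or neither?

White to move; white king on h8.
In check: no.
King squares — g7: attacked by Qf7; h7: attacked by Qf7; g8: attacked by Ne7.
Legal moves for White: none.
Not in check and no legal moves → stalemate.

stalemate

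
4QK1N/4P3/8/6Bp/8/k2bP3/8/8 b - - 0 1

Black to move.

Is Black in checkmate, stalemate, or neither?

neither

Black to move; black king on a3.
In check: no.
Legal moves for Black: Bh7, Bg6, Ba6, Bf5, Bb5, Be4, Bc4, Be2, Bc2, Bf1, Bb1, Kb4, Kb3, Kb2, Ka2, h4.
Black has 16 legal moves and is not in check → neither.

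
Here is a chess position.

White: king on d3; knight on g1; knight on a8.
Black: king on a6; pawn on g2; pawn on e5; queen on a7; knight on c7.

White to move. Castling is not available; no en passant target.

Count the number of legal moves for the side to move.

11

White to move; king on d3.
In check: no.
Legal moves: Nxc7+, Nb6, Ke4, Kc4, Kc3, Ke2, Kd2, Kc2, Nh3, Nf3, Ne2.
Count: 11.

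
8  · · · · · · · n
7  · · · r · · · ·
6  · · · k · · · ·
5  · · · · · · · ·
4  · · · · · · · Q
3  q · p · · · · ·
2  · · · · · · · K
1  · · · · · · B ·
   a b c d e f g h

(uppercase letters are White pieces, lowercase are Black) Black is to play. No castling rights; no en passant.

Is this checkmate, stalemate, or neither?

Black to move; black king on d6.
In check: no.
Legal moves for Black include: Nf7, Ng6, Rd8, Rh7, Rg7, Rf7, Re7, Rc7, Rb7, Ra7, Kc7, Ke6, Kc6, Ke5, Kd5, Qa8, Qa7, Qa6, ... (list truncated; more exist).
Black has legal moves and is not in check → neither.

neither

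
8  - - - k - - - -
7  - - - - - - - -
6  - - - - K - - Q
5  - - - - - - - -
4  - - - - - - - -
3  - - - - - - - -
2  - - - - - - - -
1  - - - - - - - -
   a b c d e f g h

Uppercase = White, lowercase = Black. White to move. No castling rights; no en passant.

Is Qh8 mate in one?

no

After Qh8: black king on d8; in check: yes, from the white queen on h8.
Black has 1 legal reply: Kc7.
In check but a legal move exists → not checkmate.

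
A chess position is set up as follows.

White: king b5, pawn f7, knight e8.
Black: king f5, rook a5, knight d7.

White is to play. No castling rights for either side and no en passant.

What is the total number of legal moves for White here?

4

White to move; king on b5.
In check: yes, from the black rook on a5.
Legal moves: Kc6, Kxa5, Kc4, Kb4.
Count: 4.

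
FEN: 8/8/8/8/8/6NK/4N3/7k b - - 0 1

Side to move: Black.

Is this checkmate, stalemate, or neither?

checkmate

Black to move; black king on h1.
In check: yes, from the white knight on g3.
King squares — g1: attacked by Ne2; g2: attacked by Kh3; h2: attacked by Kh3.
Legal moves for Black: none.
In check with no legal moves → checkmate.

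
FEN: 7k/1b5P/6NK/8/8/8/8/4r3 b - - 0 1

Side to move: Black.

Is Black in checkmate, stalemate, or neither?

checkmate

Black to move; black king on h8.
In check: yes, from the white knight on g6.
King squares — g7: attacked by Kh6; h7: attacked by Kh6; g8: attacked by Ph7.
Legal moves for Black: none.
In check with no legal moves → checkmate.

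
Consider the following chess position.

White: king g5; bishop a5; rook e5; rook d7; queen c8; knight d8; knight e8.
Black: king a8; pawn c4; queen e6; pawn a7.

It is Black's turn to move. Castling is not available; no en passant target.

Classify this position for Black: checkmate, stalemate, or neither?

Black to move; black king on a8.
In check: yes, from the white queen on c8.
King squares — a7: own pawn; b7: attacked by Rd7; b8: attacked by Qc8.
Legal moves for Black: none.
In check with no legal moves → checkmate.

checkmate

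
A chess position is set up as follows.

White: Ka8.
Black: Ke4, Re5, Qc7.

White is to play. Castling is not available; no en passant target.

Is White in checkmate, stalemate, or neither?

stalemate

White to move; white king on a8.
In check: no.
King squares — a7: attacked by Qc7; b7: attacked by Qc7; b8: attacked by Qc7.
Legal moves for White: none.
Not in check and no legal moves → stalemate.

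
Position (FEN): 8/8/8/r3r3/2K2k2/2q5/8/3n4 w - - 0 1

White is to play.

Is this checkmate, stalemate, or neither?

White to move; white king on c4.
In check: yes, from the black queen on c3.
King squares — b3: attacked by Qc3; c3: attacked by Nd1; d3: attacked by Qc3; b4: attacked by Qc3; d4: attacked by Qc3; b5: attacked by Ra5; c5: attacked by Qc3; d5: attacked by Ra5.
Legal moves for White: none.
In check with no legal moves → checkmate.

checkmate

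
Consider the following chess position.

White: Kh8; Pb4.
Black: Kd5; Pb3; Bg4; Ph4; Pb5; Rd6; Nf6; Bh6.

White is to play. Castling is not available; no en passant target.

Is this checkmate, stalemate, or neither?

White to move; white king on h8.
In check: no.
King squares — g7: attacked by Bh6; h7: attacked by Nf6; g8: attacked by Nf6.
Legal moves for White: none.
Not in check and no legal moves → stalemate.

stalemate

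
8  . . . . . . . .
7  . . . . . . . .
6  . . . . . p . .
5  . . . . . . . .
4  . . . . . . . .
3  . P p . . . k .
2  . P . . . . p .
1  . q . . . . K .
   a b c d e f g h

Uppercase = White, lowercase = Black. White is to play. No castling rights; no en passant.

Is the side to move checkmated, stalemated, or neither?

White to move; white king on g1.
In check: yes, from the black queen on b1.
King squares — f1: attacked by Qb1; h1: attacked by Qb1; f2: attacked by Kg3; g2: attacked by Kg3; h2: attacked by Kg3.
Legal moves for White: none.
In check with no legal moves → checkmate.

checkmate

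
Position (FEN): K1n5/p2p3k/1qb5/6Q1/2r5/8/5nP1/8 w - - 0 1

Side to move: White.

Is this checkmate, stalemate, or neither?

checkmate

White to move; white king on a8.
In check: yes, from the black bishop on c6.
King squares — a7: attacked by Qb6; b7: attacked by Qb6; b8: attacked by Qb6.
Legal moves for White: none.
In check with no legal moves → checkmate.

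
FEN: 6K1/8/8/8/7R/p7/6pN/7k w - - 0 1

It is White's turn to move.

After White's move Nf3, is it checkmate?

yes

After Nf3: black king on h1; in check: yes, from the white rook on h4.
King squares — g1: attacked by Nf3; g2: own pawn; h2: attacked by Nf3.
Black has no legal moves → checkmate.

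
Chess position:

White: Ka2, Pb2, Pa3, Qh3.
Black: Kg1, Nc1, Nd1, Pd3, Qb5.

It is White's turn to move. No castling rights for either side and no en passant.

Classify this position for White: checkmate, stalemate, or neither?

White to move; white king on a2.
In check: yes, from the black knight on c1.
Legal moves for White: Kb1, Ka1.
White is in check but has 2 legal moves → neither.

neither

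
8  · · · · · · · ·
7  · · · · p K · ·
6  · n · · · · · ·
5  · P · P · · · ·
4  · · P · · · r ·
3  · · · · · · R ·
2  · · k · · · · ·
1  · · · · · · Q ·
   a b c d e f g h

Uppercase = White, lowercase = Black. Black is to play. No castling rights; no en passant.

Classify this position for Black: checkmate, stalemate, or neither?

neither

Black to move; black king on c2.
In check: no.
Legal moves for Black include: Nc8, Na8, Nd7, Nxd5, Nxc4, Na4, Rg8, Rg7+, Rg6, Rg5, Rh4, Rf4+, Re4, Rd4, Rxc4, Rxg3, Kd2, Kb2, ... (list truncated; more exist).
Black has legal moves and is not in check → neither.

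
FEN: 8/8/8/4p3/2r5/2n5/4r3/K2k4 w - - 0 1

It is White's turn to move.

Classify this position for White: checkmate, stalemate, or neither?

stalemate

White to move; white king on a1.
In check: no.
King squares — b1: attacked by Nc3; a2: attacked by Re2; b2: attacked by Re2.
Legal moves for White: none.
Not in check and no legal moves → stalemate.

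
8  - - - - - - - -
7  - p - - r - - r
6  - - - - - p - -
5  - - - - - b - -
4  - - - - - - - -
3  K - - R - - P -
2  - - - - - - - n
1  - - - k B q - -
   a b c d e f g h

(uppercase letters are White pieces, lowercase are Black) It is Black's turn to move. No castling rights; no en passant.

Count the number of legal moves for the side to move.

6

Black to move; king on d1.
In check: yes, from the white rook on d3.
Legal moves: Ke2, Kc2, Kxe1, Kc1, Bxd3, Qxd3+.
Count: 6.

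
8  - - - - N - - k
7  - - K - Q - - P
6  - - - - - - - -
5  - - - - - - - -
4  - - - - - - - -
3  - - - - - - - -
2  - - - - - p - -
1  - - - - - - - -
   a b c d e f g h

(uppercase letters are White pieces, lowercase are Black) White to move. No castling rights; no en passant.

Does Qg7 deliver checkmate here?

After Qg7: black king on h8; in check: yes, from the white queen on g7.
King squares — g7: attacked by Ne8; h7: attacked by Qg7; g8: attacked by Qg7.
Black has no legal moves → checkmate.

yes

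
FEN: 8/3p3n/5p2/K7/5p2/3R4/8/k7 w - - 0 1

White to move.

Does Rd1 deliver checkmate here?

After Rd1: black king on a1; in check: yes, from the white rook on d1.
Black has 2 legal replies: Kb2, Ka2.
In check but a legal move exists → not checkmate.

no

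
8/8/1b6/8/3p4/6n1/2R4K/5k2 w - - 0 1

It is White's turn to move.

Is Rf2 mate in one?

After Rf2: black king on f1; in check: yes, from the white rook on f2.
Black has 2 legal replies: Kxf2, Ke1.
In check but a legal move exists → not checkmate.

no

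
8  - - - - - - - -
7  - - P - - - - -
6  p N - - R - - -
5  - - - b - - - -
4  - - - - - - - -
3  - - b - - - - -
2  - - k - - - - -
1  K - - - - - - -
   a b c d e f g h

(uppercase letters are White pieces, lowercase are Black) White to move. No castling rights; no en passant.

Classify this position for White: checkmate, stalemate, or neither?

White to move; white king on a1.
In check: yes, from the black bishop on c3.
King squares — b1: attacked by Kc2; a2: attacked by Bd5; b2: attacked by Kc2.
Legal moves for White: none.
In check with no legal moves → checkmate.

checkmate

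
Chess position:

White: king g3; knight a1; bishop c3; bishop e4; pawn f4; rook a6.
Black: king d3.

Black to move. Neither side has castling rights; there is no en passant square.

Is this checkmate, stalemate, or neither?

neither

Black to move; black king on d3.
In check: yes, from the white bishop on e4.
Legal moves for Black: Kxe4, Kc4, Ke3, Kxc3, Ke2.
Black is in check but has 5 legal moves → neither.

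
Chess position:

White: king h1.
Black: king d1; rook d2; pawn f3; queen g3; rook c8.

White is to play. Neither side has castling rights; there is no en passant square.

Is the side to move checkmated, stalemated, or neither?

White to move; white king on h1.
In check: no.
King squares — g1: attacked by Qg3; g2: attacked by Rd2; h2: attacked by Rd2.
Legal moves for White: none.
Not in check and no legal moves → stalemate.

stalemate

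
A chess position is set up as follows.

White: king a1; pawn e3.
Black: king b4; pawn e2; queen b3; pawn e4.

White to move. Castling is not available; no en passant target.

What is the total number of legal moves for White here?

0

White to move; king on a1.
In check: no.
Legal moves: none.
Count: 0.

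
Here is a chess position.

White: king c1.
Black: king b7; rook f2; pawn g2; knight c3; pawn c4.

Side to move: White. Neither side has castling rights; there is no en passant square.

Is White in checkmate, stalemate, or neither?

White to move; white king on c1.
In check: no.
King squares — b1: attacked by Nc3; d1: attacked by Nc3; b2: attacked by Rf2; c2: attacked by Rf2; d2: attacked by Rf2.
Legal moves for White: none.
Not in check and no legal moves → stalemate.

stalemate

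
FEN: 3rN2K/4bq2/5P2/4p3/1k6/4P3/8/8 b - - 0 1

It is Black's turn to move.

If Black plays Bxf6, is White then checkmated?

After Bxf6: white king on h8; in check: yes, from the black bishop on f6.
King squares — g7: attacked by Bf6; h7: attacked by Qf7; g8: attacked by Qf7.
White has no legal moves → checkmate.

yes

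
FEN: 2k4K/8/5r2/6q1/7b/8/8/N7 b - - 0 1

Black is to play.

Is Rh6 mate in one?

After Rh6: white king on h8; in check: yes, from the black rook on h6.
King squares — g7: attacked by Qg5; h7: attacked by Rh6; g8: attacked by Qg5.
White has no legal moves → checkmate.

yes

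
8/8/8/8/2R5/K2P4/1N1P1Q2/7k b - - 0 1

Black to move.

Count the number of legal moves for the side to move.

0

Black to move; king on h1.
In check: no.
Legal moves: none.
Count: 0.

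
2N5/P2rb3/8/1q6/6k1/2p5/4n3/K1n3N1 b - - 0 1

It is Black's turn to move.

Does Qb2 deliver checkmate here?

After Qb2: white king on a1; in check: yes, from the black queen on b2.
King squares — b1: attacked by Qb2; a2: attacked by Nc1; b2: attacked by Pc3.
White has no legal moves → checkmate.

yes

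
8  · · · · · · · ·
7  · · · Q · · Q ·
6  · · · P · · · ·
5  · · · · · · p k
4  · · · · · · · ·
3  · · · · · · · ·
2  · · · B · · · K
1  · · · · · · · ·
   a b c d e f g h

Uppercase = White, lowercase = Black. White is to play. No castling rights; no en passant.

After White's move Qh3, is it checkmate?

yes

After Qh3: black king on h5; in check: yes, from the white queen on h3.
King squares — g4: attacked by Qh3; h4: attacked by Qh3; g5: own pawn; g6: attacked by Qg7; h6: attacked by Qh3.
Black has no legal moves → checkmate.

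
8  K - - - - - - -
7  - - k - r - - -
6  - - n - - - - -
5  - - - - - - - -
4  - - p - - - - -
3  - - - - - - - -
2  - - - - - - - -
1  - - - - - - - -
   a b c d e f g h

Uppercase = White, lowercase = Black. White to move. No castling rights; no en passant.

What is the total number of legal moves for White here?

White to move; king on a8.
In check: no.
Legal moves: none.
Count: 0.

0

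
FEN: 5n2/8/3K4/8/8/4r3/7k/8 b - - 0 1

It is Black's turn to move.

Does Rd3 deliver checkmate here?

no

After Rd3: white king on d6; in check: yes, from the black rook on d3.
White has 5 legal replies: Ke7, Kc7, Kc6, Ke5, Kc5.
In check but a legal move exists → not checkmate.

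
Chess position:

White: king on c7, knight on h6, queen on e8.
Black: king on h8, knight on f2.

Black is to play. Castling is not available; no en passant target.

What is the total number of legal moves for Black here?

2

Black to move; king on h8.
In check: yes, from the white queen on e8.
Legal moves: Kh7, Kg7.
Count: 2.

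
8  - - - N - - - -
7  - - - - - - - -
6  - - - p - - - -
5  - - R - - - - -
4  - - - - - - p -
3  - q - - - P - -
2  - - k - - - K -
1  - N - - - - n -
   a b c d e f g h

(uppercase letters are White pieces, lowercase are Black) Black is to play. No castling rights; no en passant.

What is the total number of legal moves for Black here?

Black to move; king on c2.
In check: yes, from the white rook on c5.
Legal moves: Kd3, Kb2, Kd1, Kxb1, Qc4, Qc3, dxc5.
Count: 7.

7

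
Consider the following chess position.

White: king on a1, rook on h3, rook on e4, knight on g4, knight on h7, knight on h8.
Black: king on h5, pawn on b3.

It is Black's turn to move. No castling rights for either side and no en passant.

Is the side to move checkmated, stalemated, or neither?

Black to move; black king on h5.
In check: yes, from the white rook on h3.
King squares — g4: attacked by Re4; h4: attacked by Rh3; g5: attacked by Nh7; g6: attacked by Nh8; h6: attacked by Rh3.
Legal moves for Black: none.
In check with no legal moves → checkmate.

checkmate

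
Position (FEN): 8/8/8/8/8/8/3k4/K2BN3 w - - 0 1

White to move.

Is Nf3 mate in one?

After Nf3: black king on d2; in check: yes, from the white knight on f3.
Black has 5 legal replies: Ke3, Kd3, Kc3, Kxd1, Kc1.
In check but a legal move exists → not checkmate.

no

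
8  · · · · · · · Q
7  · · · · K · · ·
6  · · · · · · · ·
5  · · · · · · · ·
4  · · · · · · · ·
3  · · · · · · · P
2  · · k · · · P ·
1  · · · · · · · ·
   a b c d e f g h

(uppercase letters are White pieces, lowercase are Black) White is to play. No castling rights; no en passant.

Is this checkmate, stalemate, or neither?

White to move; white king on e7.
In check: no.
Legal moves for White include: Qg8, Qf8, Qe8, Qd8, Qc8+, Qb8, Qa8, Qh7+, Qg7, Qh6, Qf6, Qh5, Qe5, Qh4, Qd4, Qc3+, Qb2+, Qa1, ... (list truncated; more exist).
White has legal moves and is not in check → neither.

neither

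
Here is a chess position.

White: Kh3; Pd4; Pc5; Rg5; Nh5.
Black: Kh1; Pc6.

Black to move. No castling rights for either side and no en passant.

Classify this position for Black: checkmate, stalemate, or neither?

stalemate

Black to move; black king on h1.
In check: no.
King squares — g1: attacked by Rg5; g2: attacked by Kh3; h2: attacked by Kh3.
Legal moves for Black: none.
Not in check and no legal moves → stalemate.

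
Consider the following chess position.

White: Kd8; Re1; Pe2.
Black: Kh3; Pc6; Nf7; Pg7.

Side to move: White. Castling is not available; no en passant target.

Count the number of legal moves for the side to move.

5

White to move; king on d8.
In check: yes, from the black knight on f7.
Legal moves: Ke8, Kc8, Ke7, Kd7, Kc7.
Count: 5.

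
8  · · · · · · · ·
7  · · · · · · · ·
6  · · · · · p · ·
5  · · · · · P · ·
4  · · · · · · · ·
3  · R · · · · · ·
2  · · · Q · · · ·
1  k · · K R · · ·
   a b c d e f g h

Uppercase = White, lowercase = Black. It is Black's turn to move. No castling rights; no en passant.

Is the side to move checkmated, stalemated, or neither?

stalemate

Black to move; black king on a1.
In check: no.
King squares — b1: attacked by Rb3; a2: attacked by Qd2; b2: attacked by Qd2.
Legal moves for Black: none.
Not in check and no legal moves → stalemate.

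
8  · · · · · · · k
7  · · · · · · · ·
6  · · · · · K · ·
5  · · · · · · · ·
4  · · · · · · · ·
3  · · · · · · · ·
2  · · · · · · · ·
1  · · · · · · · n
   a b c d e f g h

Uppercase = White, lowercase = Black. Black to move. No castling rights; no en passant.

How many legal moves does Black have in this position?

Black to move; king on h8.
In check: no.
Legal moves: Kg8, Kh7, Ng3, Nf2.
Count: 4.

4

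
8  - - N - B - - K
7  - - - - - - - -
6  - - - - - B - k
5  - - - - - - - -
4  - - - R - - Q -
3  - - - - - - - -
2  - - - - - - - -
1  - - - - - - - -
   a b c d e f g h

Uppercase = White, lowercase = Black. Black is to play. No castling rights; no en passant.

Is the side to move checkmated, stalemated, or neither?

stalemate

Black to move; black king on h6.
In check: no.
King squares — g5: attacked by Qg4; h5: attacked by Qg4; g6: attacked by Qg4; g7: attacked by Qg4; h7: attacked by Kh8.
Legal moves for Black: none.
Not in check and no legal moves → stalemate.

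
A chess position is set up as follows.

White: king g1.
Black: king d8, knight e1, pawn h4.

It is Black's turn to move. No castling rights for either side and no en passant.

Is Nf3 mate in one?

After Nf3: white king on g1; in check: yes, from the black knight on f3.
White has 4 legal replies: Kg2, Kf2, Kh1, Kf1.
In check but a legal move exists → not checkmate.

no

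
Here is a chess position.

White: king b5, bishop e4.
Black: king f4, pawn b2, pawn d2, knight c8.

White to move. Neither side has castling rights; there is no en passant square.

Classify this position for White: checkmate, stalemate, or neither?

White to move; white king on b5.
In check: no.
Legal moves for White include: Kc6, Ka6, Kc5, Ka5, Kc4, Kb4, Ka4, Ba8, Bh7, Bb7, Bg6, Bc6, Bf5, Bd5, Bf3, Bd3, Bg2, Bc2, ... (list truncated; more exist).
White has legal moves and is not in check → neither.

neither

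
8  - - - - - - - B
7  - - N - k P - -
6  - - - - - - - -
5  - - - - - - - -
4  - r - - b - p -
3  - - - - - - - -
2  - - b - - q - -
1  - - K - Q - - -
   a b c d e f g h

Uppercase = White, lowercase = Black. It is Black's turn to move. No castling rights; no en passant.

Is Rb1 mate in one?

After Rb1: white king on c1; in check: yes, from the black rook on b1.
King squares — b1: attacked by Bc2; d1: attacked by Rb1; b2: attacked by Rb1; c2: attacked by Qf2; d2: attacked by Qf2.
White has no legal moves → checkmate.

yes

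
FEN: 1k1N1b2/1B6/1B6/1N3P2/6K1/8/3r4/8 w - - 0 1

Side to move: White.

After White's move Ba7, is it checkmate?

yes

After Ba7: black king on b8; in check: yes, from the white bishop on a7.
King squares — a7: attacked by Nb5; b7: attacked by Nd8; c7: attacked by Nb5; a8: attacked by Bb7; c8: attacked by Bb7.
Black has no legal moves → checkmate.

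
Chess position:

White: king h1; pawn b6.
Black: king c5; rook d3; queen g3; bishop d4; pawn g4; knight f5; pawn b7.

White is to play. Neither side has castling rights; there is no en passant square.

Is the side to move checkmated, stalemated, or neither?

stalemate

White to move; white king on h1.
In check: no.
King squares — g1: attacked by Qg3; g2: attacked by Qg3; h2: attacked by Qg3.
Legal moves for White: none.
Not in check and no legal moves → stalemate.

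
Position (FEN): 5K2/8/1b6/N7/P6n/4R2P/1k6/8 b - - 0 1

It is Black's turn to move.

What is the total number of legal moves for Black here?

16

Black to move; king on b2.
In check: no.
Legal moves: Bd8, Bc7, Ba7, Bc5+, Bxa5, Bd4, Bxe3, Ng6+, Nf5, Nf3, Ng2, Kc2, Ka2, Kc1, Kb1, Ka1.
Count: 16.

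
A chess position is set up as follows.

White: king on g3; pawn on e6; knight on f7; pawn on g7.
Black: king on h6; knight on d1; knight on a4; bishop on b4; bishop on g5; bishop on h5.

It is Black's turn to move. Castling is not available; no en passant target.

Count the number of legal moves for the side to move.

Black to move; king on h6.
In check: yes, from the white knight on f7.
Legal moves: Kh7, Kxg7, Kg6, Bxf7.
Count: 4.

4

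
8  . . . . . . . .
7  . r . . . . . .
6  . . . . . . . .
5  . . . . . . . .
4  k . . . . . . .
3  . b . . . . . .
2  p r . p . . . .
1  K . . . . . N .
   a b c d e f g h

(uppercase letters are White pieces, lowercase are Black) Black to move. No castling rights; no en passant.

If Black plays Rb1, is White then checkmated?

yes

After Rb1: white king on a1; in check: yes, from the black rook on b1.
King squares — b1: attacked by Pa2; a2: attacked by Bb3; b2: attacked by Rb1.
White has no legal moves → checkmate.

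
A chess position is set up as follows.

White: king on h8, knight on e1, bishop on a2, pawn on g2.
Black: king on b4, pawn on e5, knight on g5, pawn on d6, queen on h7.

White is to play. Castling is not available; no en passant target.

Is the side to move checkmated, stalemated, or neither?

White to move; white king on h8.
In check: yes, from the black queen on h7.
King squares — g7: attacked by Qh7; h7: attacked by Ng5; g8: attacked by Qh7.
Legal moves for White: none.
In check with no legal moves → checkmate.

checkmate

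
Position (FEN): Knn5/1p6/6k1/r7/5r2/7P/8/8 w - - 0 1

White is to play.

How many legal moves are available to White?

White to move; king on a8.
In check: yes, from the black rook on a5.
Legal moves: Kxb8, Kxb7.
Count: 2.

2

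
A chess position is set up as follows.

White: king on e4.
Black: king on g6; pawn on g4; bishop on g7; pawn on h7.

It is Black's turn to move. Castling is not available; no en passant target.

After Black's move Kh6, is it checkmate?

After Kh6: white king on e4; in check: no.
White is not in check, so this cannot be checkmate.

no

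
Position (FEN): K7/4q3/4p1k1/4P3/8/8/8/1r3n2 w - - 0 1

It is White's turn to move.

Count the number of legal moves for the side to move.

White to move; king on a8.
In check: no.
Legal moves: none.
Count: 0.

0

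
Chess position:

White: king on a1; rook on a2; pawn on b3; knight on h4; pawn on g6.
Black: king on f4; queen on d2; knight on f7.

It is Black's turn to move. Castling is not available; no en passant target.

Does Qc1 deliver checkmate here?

After Qc1: white king on a1; in check: yes, from the black queen on c1.
King squares — b1: attacked by Qc1; a2: own rook; b2: attacked by Qc1.
White has no legal moves → checkmate.

yes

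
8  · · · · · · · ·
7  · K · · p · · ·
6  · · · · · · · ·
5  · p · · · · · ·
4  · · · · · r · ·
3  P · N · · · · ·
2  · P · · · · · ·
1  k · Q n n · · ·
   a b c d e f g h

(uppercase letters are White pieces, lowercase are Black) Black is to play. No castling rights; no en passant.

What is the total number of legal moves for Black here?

0

Black to move; king on a1.
In check: yes, from the white queen on c1.
Legal moves: none.
Count: 0.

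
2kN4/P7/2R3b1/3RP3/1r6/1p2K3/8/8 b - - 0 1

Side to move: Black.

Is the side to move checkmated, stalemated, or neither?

Black to move; black king on c8.
In check: yes, from the white rook on c6.
King squares — b7: attacked by Nd8; c7: attacked by Rc6; d7: attacked by Rd5; b8: attacked by Pa7; d8: attacked by Rd5.
Legal moves for Black: none.
In check with no legal moves → checkmate.

checkmate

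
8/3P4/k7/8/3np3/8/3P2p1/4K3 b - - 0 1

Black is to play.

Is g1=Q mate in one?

yes

After g1=Q: white king on e1; in check: yes, from the black queen on g1.
King squares — d1: attacked by Qg1; f1: attacked by Qg1; d2: own pawn; e2: attacked by Nd4; f2: attacked by Qg1.
White has no legal moves → checkmate.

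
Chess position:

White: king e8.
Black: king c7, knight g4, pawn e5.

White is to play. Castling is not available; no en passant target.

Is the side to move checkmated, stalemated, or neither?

White to move; white king on e8.
In check: no.
Legal moves for White: Kf8, Kf7, Ke7.
White has 3 legal moves and is not in check → neither.

neither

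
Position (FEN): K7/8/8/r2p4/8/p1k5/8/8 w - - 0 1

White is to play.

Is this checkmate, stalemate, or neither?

White to move; white king on a8.
In check: yes, from the black rook on a5.
King squares — a7: attacked by Ra5; b7: available; b8: available.
Legal moves for White: Kb8, Kb7.
White is in check but has 2 legal moves → neither.

neither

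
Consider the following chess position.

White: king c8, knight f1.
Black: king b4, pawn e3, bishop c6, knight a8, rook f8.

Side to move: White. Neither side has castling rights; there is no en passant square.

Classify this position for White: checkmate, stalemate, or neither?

White to move; white king on c8.
In check: yes, from the black rook on f8.
King squares — b7: attacked by Bc6; c7: attacked by Na8; d7: attacked by Bc6; b8: attacked by Rf8; d8: attacked by Rf8.
Legal moves for White: none.
In check with no legal moves → checkmate.

checkmate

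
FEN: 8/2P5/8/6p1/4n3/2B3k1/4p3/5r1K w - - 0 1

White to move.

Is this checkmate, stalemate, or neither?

checkmate

White to move; white king on h1.
In check: yes, from the black rook on f1.
King squares — g1: attacked by Rf1; g2: attacked by Kg3; h2: attacked by Kg3.
Legal moves for White: none.
In check with no legal moves → checkmate.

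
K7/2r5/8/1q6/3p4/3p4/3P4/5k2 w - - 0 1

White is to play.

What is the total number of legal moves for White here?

0

White to move; king on a8.
In check: no.
Legal moves: none.
Count: 0.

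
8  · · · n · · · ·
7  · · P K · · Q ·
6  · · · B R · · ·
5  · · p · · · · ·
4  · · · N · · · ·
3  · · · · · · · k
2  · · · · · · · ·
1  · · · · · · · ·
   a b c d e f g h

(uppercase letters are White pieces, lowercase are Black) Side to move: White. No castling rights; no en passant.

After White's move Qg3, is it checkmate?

After Qg3: black king on h3; in check: yes, from the white queen on g3.
King squares — g2: attacked by Qg3; h2: attacked by Qg3; g3: attacked by Bd6; g4: attacked by Qg3; h4: attacked by Qg3.
Black has no legal moves → checkmate.

yes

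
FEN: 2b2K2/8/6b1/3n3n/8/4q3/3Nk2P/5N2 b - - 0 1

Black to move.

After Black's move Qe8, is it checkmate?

After Qe8: white king on f8; in check: yes, from the black queen on e8.
King squares — e7: attacked by Nd5; f7: attacked by Bg6; g7: attacked by Nh5; e8: attacked by Bg6; g8: attacked by Qe8.
White has no legal moves → checkmate.

yes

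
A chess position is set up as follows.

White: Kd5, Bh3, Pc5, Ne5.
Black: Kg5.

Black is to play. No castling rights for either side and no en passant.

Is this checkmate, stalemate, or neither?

Black to move; black king on g5.
In check: no.
Legal moves for Black: Kh6, Kf6, Kh5, Kh4, Kf4.
Black has 5 legal moves and is not in check → neither.

neither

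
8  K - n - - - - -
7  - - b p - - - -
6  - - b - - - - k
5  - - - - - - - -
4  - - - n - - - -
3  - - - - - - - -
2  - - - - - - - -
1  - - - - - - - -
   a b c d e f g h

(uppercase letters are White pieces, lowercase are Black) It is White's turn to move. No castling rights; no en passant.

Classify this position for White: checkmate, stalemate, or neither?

White to move; white king on a8.
In check: yes, from the black bishop on c6.
King squares — a7: attacked by Nc8; b7: attacked by Bc6; b8: attacked by Bc7.
Legal moves for White: none.
In check with no legal moves → checkmate.

checkmate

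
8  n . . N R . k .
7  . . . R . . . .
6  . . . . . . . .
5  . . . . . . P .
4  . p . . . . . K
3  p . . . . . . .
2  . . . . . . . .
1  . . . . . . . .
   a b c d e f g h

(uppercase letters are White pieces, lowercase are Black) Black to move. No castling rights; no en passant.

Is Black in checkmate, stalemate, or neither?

checkmate

Black to move; black king on g8.
In check: yes, from the white rook on e8.
King squares — f7: attacked by Rd7; g7: attacked by Rd7; h7: attacked by Rd7; f8: attacked by Re8; h8: attacked by Re8.
Legal moves for Black: none.
In check with no legal moves → checkmate.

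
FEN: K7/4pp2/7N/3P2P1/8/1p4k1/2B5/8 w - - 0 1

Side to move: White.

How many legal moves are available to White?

17

White to move; king on a8.
In check: no.
Legal moves: Kb8, Kb7, Ka7, Ng8, Nxf7, Nf5+, Ng4, Bh7, Bg6, Bf5, Be4, Bd3, Bxb3, Bd1, Bb1, g6, d6.
Count: 17.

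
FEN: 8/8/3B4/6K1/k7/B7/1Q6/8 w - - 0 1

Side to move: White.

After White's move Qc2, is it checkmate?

After Qc2: black king on a4; in check: yes, from the white queen on c2.
Black has 2 legal replies: Kb5, Ka5.
In check but a legal move exists → not checkmate.

no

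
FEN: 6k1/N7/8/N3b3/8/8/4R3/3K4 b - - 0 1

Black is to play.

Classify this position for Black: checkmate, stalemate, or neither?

Black to move; black king on g8.
In check: no.
Legal moves for Black: Kh8, Kf8, Kh7, Kg7, Kf7, Bh8, Bb8, Bg7, Bc7, Bf6, Bd6, Bf4, Bd4, Bg3, Bc3, Bh2, Bb2, Ba1.
Black has 18 legal moves and is not in check → neither.

neither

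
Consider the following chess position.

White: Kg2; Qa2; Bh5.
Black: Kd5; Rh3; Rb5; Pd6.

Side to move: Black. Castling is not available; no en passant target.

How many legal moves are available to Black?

7

Black to move; king on d5.
In check: yes, from the white queen on a2.
Legal moves: Kc6, Ke5, Kc5, Ke4, Kd4, Rbb3, Rhb3.
Count: 7.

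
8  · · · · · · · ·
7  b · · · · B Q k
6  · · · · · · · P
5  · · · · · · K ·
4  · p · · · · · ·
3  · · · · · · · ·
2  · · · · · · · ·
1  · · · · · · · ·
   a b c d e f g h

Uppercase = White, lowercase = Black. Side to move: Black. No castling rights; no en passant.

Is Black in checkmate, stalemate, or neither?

Black to move; black king on h7.
In check: yes, from the white queen on g7.
King squares — g6: attacked by Kg5; h6: attacked by Kg5; g7: attacked by Ph6; g8: attacked by Bf7; h8: attacked by Qg7.
Legal moves for Black: none.
In check with no legal moves → checkmate.

checkmate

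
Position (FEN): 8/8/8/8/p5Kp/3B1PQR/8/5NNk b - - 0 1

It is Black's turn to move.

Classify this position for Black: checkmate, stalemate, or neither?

Black to move; black king on h1.
In check: yes, from the white rook on h3.
King squares — g1: attacked by Qg3; g2: attacked by Qg3; h2: attacked by Nf1.
Legal moves for Black: none.
In check with no legal moves → checkmate.

checkmate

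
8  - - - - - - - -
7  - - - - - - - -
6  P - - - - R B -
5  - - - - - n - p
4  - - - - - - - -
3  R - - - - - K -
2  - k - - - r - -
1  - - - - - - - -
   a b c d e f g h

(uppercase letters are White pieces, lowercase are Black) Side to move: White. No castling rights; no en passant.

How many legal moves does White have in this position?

4

White to move; king on g3.
In check: yes, from the black knight on f5.
Legal moves: Kh3, Kxf2, Bxf5, Rxf5.
Count: 4.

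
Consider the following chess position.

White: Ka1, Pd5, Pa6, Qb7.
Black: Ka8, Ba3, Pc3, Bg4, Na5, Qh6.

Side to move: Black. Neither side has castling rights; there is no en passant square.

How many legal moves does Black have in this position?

Black to move; king on a8.
In check: yes, from the white queen on b7.
Legal moves: Nxb7.
Count: 1.

1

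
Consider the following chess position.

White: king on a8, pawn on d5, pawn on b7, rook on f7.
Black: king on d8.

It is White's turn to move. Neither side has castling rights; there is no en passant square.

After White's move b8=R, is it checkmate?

After b8=R: black king on d8; in check: yes, from the white rook on b8.
King squares — c7: attacked by Rf7; d7: attacked by Rf7; e7: attacked by Rf7; c8: attacked by Rb8; e8: attacked by Rb8.
Black has no legal moves → checkmate.

yes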